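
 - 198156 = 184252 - 382408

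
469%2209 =469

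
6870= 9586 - 2716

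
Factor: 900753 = 3^1*7^1*59^1*727^1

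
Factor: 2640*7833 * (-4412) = -91236277440 = - 2^6*3^2*5^1*7^1*11^1*373^1*1103^1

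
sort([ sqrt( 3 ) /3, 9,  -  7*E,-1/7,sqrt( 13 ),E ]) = [- 7 * E,-1/7, sqrt( 3 ) /3, E , sqrt( 13),9]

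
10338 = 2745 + 7593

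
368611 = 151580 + 217031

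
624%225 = 174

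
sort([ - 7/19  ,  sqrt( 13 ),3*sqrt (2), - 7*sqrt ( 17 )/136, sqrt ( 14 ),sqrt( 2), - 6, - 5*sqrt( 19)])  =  [ - 5 * sqrt( 19), - 6,-7/19, - 7 * sqrt( 17)/136, sqrt( 2),sqrt( 13 ), sqrt (14), 3 * sqrt( 2 )] 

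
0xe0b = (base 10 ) 3595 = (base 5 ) 103340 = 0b111000001011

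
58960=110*536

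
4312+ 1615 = 5927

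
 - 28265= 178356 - 206621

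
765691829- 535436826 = 230255003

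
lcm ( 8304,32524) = 390288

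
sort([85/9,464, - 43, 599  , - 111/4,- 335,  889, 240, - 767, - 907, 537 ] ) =[ - 907, -767, - 335, - 43,-111/4, 85/9, 240, 464,537, 599, 889 ] 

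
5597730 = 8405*666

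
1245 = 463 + 782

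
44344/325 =136 + 144/325 = 136.44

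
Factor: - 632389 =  - 632389^1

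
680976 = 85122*8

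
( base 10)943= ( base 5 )12233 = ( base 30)11D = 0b1110101111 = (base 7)2515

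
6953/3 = 6953/3= 2317.67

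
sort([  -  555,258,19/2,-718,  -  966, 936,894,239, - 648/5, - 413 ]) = [ - 966, - 718, - 555, - 413, - 648/5,19/2,239,258,  894, 936]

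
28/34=14/17=0.82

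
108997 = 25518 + 83479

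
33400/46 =16700/23 = 726.09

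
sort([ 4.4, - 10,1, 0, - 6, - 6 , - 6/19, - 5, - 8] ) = [ - 10 ,-8 , - 6, - 6,-5, - 6/19,0,  1,4.4 ]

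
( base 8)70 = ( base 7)110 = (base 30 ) 1q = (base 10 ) 56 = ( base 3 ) 2002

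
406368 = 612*664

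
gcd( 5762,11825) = 43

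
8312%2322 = 1346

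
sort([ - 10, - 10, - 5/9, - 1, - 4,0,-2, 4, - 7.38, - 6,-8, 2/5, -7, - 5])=[ - 10, - 10,  -  8, - 7.38, - 7, - 6, - 5  ,  -  4, - 2, - 1, - 5/9, 0,2/5,4]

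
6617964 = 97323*68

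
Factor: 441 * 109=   3^2*7^2*109^1 = 48069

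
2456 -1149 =1307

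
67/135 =67/135 = 0.50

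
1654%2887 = 1654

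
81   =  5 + 76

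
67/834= 67/834 = 0.08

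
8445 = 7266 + 1179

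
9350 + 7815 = 17165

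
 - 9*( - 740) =6660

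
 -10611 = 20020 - 30631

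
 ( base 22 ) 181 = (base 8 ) 1225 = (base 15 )2e1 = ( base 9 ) 814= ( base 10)661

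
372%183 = 6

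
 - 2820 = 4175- 6995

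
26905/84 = 26905/84 = 320.30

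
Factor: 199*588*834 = 2^3*3^2 * 7^2*139^1*199^1 =97588008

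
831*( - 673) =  - 559263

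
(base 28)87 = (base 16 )E7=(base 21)b0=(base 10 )231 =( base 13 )14a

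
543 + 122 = 665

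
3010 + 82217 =85227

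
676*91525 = 61870900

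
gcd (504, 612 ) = 36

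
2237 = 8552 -6315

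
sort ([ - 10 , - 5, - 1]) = [ - 10, - 5, - 1]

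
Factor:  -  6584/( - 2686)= 2^2*17^( - 1)*79^( - 1)* 823^1 = 3292/1343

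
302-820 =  - 518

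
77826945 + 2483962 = 80310907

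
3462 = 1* 3462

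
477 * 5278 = 2517606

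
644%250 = 144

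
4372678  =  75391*58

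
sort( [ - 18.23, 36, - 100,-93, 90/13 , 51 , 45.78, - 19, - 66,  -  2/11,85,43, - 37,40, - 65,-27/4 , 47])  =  [ - 100, - 93, - 66, - 65, - 37, - 19, - 18.23, - 27/4, - 2/11,90/13, 36, 40,43,45.78,47,51,  85] 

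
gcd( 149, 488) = 1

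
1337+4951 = 6288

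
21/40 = 21/40=   0.53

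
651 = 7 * 93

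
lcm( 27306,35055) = 2594070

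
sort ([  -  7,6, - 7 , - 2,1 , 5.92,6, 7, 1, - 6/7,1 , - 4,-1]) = [  -  7, - 7,-4, - 2, - 1, - 6/7,  1,1,1,5.92,6,6 , 7]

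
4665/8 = 583+ 1/8=583.12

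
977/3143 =977/3143 = 0.31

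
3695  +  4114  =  7809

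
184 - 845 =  - 661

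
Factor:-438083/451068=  - 2^(- 2)*  3^( - 1)*19^1 * 23057^1*37589^(-1)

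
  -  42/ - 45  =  14/15= 0.93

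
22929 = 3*7643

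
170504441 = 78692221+91812220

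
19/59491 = 19/59491  =  0.00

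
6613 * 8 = 52904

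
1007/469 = 1007/469   =  2.15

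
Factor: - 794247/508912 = -2^( - 4 )*3^1*17^ (- 1)*1871^ ( - 1)*264749^1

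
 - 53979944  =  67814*( - 796)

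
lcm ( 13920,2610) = 41760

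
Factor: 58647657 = 3^1*29^1*43^1*61^1 * 257^1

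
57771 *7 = 404397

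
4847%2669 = 2178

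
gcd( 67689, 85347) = 2943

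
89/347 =89/347=0.26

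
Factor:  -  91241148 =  - 2^2*3^1 * 7603429^1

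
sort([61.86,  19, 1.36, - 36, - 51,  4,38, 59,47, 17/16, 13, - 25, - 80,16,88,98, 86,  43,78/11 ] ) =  [ - 80, - 51, - 36, - 25,17/16 , 1.36, 4,78/11,13, 16,19 , 38,43,47 , 59,61.86,  86,88,98 ]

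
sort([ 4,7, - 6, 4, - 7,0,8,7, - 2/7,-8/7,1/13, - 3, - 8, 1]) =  [ - 8, - 7,-6, - 3,-8/7, - 2/7,0,1/13,1,4,4,7,7, 8 ]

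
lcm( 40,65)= 520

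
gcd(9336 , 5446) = 778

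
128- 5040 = - 4912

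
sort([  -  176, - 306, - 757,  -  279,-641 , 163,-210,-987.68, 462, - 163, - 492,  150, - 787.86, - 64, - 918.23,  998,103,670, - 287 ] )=[ - 987.68, - 918.23, - 787.86, - 757 ,  -  641, - 492,-306, - 287, - 279, - 210,-176, - 163,-64, 103,150,163,  462,670, 998 ] 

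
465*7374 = 3428910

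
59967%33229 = 26738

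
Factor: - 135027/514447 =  - 3^4*359^(-1)*1433^( - 1)*1667^1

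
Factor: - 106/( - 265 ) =2/5 = 2^1*5^( - 1) 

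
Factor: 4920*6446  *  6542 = 207475081440 = 2^5*3^1*5^1* 11^1*41^1  *  293^1*3271^1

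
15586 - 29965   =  -14379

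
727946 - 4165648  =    -  3437702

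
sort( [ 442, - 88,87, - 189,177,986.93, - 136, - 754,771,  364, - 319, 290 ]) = [ - 754,- 319, - 189, - 136,-88 , 87, 177,290,364, 442,771,986.93] 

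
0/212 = 0= 0.00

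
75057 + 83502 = 158559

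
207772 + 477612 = 685384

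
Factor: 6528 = 2^7*3^1*17^1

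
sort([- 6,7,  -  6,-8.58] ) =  [-8.58, - 6, - 6,7]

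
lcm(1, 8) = 8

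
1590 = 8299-6709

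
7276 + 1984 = 9260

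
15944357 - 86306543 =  - 70362186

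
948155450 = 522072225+426083225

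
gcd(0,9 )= 9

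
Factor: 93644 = 2^2*41^1*571^1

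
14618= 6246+8372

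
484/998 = 242/499  =  0.48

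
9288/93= 99 + 27/31  =  99.87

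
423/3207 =141/1069 = 0.13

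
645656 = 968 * 667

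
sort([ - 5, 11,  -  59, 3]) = [ - 59, - 5, 3,  11]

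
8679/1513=5+1114/1513 = 5.74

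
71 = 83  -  12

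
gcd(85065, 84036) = 3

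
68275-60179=8096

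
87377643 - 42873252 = 44504391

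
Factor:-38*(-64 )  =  2^7*19^1 = 2432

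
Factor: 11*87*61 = 3^1  *11^1*29^1*61^1 = 58377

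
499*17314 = 8639686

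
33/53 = 33/53 = 0.62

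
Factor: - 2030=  - 2^1*5^1 * 7^1*29^1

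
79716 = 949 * 84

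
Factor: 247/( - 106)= - 2^( - 1)*13^1*19^1*53^( - 1) 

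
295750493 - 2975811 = 292774682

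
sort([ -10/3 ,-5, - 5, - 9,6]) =[-9,-5, - 5,-10/3, 6]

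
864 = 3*288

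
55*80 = 4400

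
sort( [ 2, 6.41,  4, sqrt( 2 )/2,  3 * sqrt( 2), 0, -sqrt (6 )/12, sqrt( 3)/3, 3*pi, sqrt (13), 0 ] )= [ - sqrt( 6)/12, 0, 0, sqrt( 3) /3, sqrt ( 2) /2,2, sqrt( 13),4,3*sqrt( 2), 6.41,  3 * pi]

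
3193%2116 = 1077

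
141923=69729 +72194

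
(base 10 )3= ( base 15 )3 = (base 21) 3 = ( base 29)3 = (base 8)3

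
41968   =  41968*1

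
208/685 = 208/685 = 0.30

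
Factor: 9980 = 2^2*5^1*499^1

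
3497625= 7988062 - 4490437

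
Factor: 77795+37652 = 17^1 *6791^1 = 115447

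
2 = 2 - 0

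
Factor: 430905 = 3^1*5^1*23^1 * 1249^1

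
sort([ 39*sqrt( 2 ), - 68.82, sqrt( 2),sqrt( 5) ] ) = [ -68.82, sqrt( 2) , sqrt( 5), 39*sqrt( 2 )] 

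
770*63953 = 49243810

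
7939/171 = 46 + 73/171 =46.43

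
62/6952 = 31/3476 = 0.01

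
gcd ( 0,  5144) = 5144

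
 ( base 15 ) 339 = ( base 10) 729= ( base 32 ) mp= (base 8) 1331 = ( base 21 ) 1DF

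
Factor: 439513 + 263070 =7^1 *29^1*3461^1 =702583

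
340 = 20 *17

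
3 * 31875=95625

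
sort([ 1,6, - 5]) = [ - 5 , 1 , 6 ] 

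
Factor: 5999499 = 3^2*11^1*60601^1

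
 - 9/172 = -9/172 = - 0.05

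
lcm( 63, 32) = 2016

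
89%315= 89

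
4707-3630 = 1077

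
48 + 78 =126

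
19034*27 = 513918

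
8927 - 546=8381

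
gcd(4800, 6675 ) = 75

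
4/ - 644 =-1 + 160/161 = - 0.01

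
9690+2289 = 11979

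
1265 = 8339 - 7074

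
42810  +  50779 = 93589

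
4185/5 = 837 = 837.00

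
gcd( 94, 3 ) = 1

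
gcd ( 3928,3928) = 3928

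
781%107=32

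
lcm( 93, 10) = 930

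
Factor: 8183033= 761^1* 10753^1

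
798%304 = 190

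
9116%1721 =511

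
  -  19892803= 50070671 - 69963474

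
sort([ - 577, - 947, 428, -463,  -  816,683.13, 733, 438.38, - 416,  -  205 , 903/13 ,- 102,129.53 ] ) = [ - 947,-816, - 577, - 463, - 416, - 205,  -  102,903/13,129.53, 428,438.38, 683.13,733] 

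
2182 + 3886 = 6068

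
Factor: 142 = 2^1*71^1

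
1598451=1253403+345048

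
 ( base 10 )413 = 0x19d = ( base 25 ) GD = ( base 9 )508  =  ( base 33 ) CH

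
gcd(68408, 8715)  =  1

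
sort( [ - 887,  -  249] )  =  [ -887, - 249] 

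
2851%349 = 59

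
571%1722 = 571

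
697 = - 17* ( - 41)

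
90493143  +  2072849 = 92565992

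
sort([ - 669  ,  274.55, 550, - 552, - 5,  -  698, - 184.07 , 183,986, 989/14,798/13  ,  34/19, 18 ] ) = [ - 698, - 669, - 552, - 184.07, - 5, 34/19, 18,798/13 , 989/14,183, 274.55, 550,986]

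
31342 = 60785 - 29443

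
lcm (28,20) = 140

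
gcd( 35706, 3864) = 6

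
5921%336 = 209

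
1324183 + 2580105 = 3904288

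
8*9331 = 74648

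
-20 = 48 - 68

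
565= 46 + 519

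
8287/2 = 8287/2 = 4143.50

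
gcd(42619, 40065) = 1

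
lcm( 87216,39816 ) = 1831536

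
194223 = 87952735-87758512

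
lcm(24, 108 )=216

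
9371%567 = 299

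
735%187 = 174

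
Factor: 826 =2^1*7^1* 59^1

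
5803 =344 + 5459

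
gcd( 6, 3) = 3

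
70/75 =14/15 = 0.93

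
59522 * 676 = 40236872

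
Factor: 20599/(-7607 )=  - 7607^(-1)* 20599^1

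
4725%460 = 125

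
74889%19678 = 15855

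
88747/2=88747/2 = 44373.50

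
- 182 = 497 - 679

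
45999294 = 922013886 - 876014592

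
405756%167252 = 71252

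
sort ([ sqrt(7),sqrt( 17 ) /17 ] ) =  [ sqrt( 17) /17,sqrt(7) ]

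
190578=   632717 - 442139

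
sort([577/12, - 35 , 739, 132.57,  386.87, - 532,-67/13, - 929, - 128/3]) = [ - 929, - 532, - 128/3,-35, - 67/13, 577/12, 132.57, 386.87, 739]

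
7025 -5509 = 1516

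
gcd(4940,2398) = 2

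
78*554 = 43212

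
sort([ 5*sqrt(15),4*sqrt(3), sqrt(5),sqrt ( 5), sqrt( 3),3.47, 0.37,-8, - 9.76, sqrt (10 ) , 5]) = [ - 9.76, - 8 , 0.37, sqrt( 3), sqrt( 5),sqrt( 5), sqrt(10),  3.47, 5,4  *  sqrt(3 ),5 *sqrt(15)]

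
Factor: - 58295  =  -5^1 * 89^1*131^1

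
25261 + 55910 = 81171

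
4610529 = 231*19959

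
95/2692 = 95/2692 = 0.04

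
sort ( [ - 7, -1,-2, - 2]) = [-7, - 2,-2,-1]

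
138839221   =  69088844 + 69750377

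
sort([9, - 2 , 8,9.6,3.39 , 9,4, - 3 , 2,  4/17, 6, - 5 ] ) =[ - 5 ,-3, - 2, 4/17, 2, 3.39,4, 6 , 8,9, 9 , 9.6 ]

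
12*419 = 5028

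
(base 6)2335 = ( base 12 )3AB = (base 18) 1D5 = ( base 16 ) 233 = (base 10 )563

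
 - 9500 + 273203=263703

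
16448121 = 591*27831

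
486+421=907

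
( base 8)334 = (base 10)220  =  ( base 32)6s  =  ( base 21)AA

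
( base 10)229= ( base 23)9M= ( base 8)345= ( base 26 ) 8L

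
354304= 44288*8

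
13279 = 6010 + 7269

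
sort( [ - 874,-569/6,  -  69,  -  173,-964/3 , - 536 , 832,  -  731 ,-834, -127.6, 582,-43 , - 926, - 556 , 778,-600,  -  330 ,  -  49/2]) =[-926 , - 874,  -  834, - 731, - 600,  -  556,  -  536,  -  330,  -  964/3, - 173, - 127.6  ,-569/6, - 69, - 43, - 49/2 , 582,778,832 ] 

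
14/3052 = 1/218 = 0.00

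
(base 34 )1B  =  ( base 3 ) 1200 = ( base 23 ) 1m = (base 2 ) 101101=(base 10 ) 45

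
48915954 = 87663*558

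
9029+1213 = 10242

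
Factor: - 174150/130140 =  - 2^( - 1)*3^1 * 5^1*43^1*241^( - 1 ) = - 645/482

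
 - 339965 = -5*67993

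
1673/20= 83 + 13/20 = 83.65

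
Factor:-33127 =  - 157^1*211^1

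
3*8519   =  25557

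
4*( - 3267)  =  -13068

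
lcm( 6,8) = 24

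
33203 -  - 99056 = 132259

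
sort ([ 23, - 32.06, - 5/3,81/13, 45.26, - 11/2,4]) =[  -  32.06, - 11/2, - 5/3,4,81/13,23, 45.26 ] 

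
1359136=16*84946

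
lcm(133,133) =133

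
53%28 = 25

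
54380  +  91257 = 145637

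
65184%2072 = 952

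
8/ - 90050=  - 4/45025 = -0.00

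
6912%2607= 1698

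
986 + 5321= 6307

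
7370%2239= 653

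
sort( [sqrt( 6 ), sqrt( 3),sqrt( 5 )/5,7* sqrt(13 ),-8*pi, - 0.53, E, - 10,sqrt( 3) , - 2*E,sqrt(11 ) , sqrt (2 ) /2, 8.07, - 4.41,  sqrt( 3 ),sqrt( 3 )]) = [ - 8*pi, - 10, - 2 * E,-4.41, - 0.53,sqrt( 5)/5, sqrt( 2)/2,sqrt( 3 ) , sqrt( 3 ),sqrt(3),sqrt( 3 ),  sqrt( 6),E, sqrt( 11 ),8.07,7*sqrt( 13 ) ]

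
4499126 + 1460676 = 5959802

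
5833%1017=748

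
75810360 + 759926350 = 835736710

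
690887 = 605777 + 85110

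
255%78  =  21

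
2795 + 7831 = 10626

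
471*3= 1413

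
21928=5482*4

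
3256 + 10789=14045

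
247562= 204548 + 43014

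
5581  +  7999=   13580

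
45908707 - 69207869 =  -23299162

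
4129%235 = 134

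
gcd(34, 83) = 1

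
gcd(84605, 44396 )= 1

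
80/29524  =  20/7381 = 0.00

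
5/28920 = 1/5784 = 0.00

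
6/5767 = 6/5767 = 0.00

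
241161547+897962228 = 1139123775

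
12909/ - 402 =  - 4303/134 = - 32.11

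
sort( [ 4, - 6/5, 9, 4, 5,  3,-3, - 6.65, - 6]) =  [-6.65, - 6, - 3, -6/5, 3, 4, 4,5,9]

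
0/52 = 0 = 0.00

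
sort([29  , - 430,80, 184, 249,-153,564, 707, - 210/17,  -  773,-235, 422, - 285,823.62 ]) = [-773, - 430,  -  285, - 235,  -  153, - 210/17,29,80,  184, 249, 422 , 564,  707,823.62 ]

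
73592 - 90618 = - 17026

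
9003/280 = 9003/280 = 32.15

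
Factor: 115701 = 3^1*38567^1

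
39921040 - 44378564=-4457524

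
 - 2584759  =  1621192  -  4205951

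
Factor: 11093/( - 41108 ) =-2^( - 2)*43^( - 1 ) * 239^( - 1 ) * 11093^1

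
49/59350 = 49/59350=0.00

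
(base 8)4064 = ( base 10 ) 2100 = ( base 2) 100000110100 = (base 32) 21K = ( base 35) 1P0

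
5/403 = 5/403  =  0.01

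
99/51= 1 + 16/17 = 1.94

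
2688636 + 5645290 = 8333926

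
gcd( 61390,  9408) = 14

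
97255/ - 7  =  -97255/7= - 13893.57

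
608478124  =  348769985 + 259708139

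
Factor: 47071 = 103^1*457^1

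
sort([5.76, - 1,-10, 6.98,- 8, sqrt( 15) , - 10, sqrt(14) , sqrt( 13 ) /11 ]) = [-10,-10, -8, -1, sqrt( 13)/11, sqrt( 14), sqrt(15), 5.76,6.98 ] 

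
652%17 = 6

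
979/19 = 51+ 10/19 = 51.53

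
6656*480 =3194880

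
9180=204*45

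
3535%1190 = 1155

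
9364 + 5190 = 14554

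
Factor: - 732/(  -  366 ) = 2^1 =2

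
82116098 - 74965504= 7150594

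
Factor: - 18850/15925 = -58/49 = -2^1*7^(  -  2 ) * 29^1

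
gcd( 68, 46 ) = 2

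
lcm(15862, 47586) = 47586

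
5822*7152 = 41638944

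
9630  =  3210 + 6420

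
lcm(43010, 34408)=172040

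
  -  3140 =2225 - 5365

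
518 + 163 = 681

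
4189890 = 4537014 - 347124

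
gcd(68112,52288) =688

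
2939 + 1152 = 4091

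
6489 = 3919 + 2570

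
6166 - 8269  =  -2103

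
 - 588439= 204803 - 793242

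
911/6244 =911/6244= 0.15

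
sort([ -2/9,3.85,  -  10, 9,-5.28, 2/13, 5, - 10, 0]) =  [ - 10, - 10, -5.28,-2/9, 0, 2/13, 3.85, 5, 9]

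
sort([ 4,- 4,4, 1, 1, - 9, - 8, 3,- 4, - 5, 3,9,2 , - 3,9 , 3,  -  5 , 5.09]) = [-9,-8, - 5, - 5, - 4  , - 4, - 3, 1, 1,  2, 3, 3,3,4,4, 5.09,9, 9]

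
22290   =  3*7430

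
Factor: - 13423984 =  - 2^4*7^1*29^1*4133^1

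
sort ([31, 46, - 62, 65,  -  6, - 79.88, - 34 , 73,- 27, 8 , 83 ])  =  [ - 79.88, - 62,  -  34, - 27,-6,8, 31,46,  65, 73, 83 ]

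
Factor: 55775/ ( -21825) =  - 23/9 = - 3^( - 2 ) * 23^1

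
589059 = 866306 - 277247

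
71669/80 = 71669/80 = 895.86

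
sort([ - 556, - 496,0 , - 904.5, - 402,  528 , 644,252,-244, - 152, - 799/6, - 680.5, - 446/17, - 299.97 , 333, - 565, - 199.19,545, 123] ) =[ - 904.5, - 680.5,- 565, - 556, - 496, - 402, - 299.97, - 244,  -  199.19, - 152,-799/6, -446/17,  0,123, 252,  333,528, 545,  644] 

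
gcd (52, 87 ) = 1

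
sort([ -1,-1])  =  [-1 ,  -  1]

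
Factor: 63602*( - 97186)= - 6181223972 = - 2^2*7^2*11^1*59^1*48593^1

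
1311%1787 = 1311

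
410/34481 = 10/841 = 0.01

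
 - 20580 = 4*(-5145 ) 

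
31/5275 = 31/5275= 0.01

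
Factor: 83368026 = 2^1*3^2*7^1*101^1*6551^1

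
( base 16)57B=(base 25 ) 263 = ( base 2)10101111011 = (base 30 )1GN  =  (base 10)1403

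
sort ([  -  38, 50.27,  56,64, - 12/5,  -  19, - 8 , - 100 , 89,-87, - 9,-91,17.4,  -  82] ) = [ - 100, - 91 , - 87, - 82, - 38,-19,  -  9, - 8,- 12/5, 17.4, 50.27 , 56, 64,89]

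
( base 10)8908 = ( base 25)E68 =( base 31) 98b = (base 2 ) 10001011001100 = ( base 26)d4g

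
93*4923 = 457839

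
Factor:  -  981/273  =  - 327/91 = -3^1*7^ ( - 1 )*13^( - 1) * 109^1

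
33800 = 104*325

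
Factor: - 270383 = -127^1*2129^1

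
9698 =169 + 9529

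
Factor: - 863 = -863^1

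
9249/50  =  184  +  49/50 = 184.98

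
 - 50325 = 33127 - 83452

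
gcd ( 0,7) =7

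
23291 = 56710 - 33419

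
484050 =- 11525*( - 42 ) 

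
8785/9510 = 1757/1902 = 0.92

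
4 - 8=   -  4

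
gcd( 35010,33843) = 1167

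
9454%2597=1663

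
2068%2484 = 2068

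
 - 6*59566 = -357396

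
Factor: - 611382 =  - 2^1 * 3^1* 19^1 * 31^1*173^1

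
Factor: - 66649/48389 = -53^(  -  1)*73^1 = - 73/53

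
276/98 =138/49 = 2.82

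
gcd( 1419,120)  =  3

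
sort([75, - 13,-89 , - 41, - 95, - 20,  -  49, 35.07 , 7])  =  [ - 95, - 89 , - 49, - 41, - 20, - 13, 7, 35.07,75 ]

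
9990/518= 19 + 2/7 = 19.29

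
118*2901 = 342318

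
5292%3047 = 2245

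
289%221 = 68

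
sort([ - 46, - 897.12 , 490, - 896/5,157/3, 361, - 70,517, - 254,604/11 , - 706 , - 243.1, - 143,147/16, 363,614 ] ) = [ - 897.12, - 706, - 254,  -  243.1 , - 896/5,-143, - 70, - 46, 147/16, 157/3, 604/11,361 , 363, 490,  517, 614 ] 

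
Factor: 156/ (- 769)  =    -  2^2*3^1*13^1*769^(  -  1)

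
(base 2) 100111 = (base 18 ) 23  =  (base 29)1a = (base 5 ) 124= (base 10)39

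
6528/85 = 384/5 = 76.80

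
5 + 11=16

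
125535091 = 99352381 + 26182710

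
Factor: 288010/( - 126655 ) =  - 2^1*73^( - 1 )*83^1 = - 166/73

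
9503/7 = 1357 + 4/7=1357.57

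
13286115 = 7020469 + 6265646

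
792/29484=22/819=0.03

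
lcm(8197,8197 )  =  8197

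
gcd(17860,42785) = 5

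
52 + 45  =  97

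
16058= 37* 434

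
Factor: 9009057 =3^1 *757^1*3967^1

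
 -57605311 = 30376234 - 87981545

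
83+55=138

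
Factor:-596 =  - 2^2 *149^1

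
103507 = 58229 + 45278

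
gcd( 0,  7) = 7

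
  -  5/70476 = - 5/70476 = - 0.00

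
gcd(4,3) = 1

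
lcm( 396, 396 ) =396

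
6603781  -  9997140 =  - 3393359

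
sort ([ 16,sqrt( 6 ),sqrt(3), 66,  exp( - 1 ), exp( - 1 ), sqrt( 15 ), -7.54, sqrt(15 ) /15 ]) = [ - 7.54,sqrt( 15 ) /15,exp( - 1 ),exp ( - 1 ),sqrt( 3),sqrt( 6 ), sqrt( 15),  16, 66 ] 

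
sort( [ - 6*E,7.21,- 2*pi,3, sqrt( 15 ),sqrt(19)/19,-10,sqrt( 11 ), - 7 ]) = [ - 6*E, -10,-7, - 2 * pi,  sqrt( 19) /19,3,sqrt( 11),sqrt( 15 ), 7.21]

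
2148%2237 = 2148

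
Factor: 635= 5^1*127^1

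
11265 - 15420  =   - 4155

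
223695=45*4971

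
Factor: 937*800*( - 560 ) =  - 2^9*5^3 *7^1*937^1 =- 419776000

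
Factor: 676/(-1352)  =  - 2^( - 1 ) = - 1/2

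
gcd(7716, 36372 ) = 12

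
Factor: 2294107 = 1291^1*1777^1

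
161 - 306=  - 145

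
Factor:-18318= -2^1*3^1* 43^1* 71^1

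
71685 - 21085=50600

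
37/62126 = 37/62126 = 0.00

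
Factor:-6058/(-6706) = 7^(  -  1 ) *13^1*233^1*479^(-1 ) = 3029/3353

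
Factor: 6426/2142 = 3^1 =3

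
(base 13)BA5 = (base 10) 1994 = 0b11111001010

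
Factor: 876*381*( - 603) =-2^2*3^4 * 67^1*73^1*127^1 = - 201254868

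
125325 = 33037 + 92288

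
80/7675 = 16/1535=0.01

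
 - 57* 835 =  - 47595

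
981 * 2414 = 2368134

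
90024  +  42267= 132291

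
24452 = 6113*4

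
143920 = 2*71960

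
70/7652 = 35/3826 = 0.01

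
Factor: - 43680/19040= - 3^1*13^1*17^(  -  1 ) = -39/17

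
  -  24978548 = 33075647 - 58054195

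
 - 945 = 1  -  946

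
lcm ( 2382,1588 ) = 4764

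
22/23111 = 2/2101 = 0.00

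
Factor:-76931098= - 2^1*1051^1* 36599^1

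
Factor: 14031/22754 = 2^ (  -  1 )*3^2*31^(-1)*367^(-1)*1559^1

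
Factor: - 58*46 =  - 2^2*23^1 * 29^1  =  - 2668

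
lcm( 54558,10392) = 218232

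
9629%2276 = 525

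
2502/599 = 2502/599=4.18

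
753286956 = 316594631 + 436692325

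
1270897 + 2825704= 4096601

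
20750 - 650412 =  - 629662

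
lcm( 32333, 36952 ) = 258664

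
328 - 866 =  - 538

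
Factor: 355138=2^1*7^1 * 25367^1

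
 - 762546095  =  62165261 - 824711356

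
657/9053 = 657/9053 = 0.07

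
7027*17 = 119459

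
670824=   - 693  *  ( - 968) 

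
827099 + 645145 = 1472244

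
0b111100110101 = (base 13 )1a06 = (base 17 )d80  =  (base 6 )30005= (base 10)3893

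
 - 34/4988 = -17/2494 = - 0.01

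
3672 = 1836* 2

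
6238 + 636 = 6874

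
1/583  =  1/583 = 0.00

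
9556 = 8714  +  842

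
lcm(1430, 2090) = 27170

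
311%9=5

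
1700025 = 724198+975827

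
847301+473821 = 1321122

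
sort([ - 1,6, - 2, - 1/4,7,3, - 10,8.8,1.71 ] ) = [-10, - 2, - 1, - 1/4, 1.71, 3, 6, 7 , 8.8] 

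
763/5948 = 763/5948 = 0.13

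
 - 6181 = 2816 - 8997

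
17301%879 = 600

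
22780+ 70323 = 93103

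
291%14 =11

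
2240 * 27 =60480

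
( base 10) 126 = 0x7e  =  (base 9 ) 150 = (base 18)70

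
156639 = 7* 22377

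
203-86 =117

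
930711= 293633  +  637078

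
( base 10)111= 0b1101111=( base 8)157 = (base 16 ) 6F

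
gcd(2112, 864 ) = 96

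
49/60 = 49/60 = 0.82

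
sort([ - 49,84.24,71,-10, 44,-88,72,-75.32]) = [ - 88, - 75.32, - 49,- 10,44, 71,72, 84.24] 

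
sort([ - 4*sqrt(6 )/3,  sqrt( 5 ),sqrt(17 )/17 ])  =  [ - 4*sqrt(6 )/3, sqrt(17 )/17, sqrt( 5) ]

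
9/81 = 1/9 = 0.11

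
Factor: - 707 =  - 7^1*101^1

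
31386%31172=214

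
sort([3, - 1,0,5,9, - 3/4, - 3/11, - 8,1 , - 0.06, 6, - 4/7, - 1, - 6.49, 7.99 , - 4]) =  [-8, - 6.49, - 4, - 1, - 1,- 3/4, - 4/7,-3/11, - 0.06,0,1,3, 5  ,  6, 7.99,9 ] 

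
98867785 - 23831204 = 75036581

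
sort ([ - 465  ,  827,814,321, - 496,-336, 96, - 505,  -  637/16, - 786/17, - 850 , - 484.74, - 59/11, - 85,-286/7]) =[-850, - 505, - 496, - 484.74,-465, - 336, - 85,  -  786/17, - 286/7, - 637/16, - 59/11, 96,  321,814,827] 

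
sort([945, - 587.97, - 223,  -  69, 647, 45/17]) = [ - 587.97, - 223, - 69,45/17, 647,945 ]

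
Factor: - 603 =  - 3^2*67^1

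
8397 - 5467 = 2930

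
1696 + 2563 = 4259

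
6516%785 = 236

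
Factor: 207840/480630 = 16/37 = 2^4*37^(  -  1) 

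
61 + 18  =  79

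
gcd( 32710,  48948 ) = 2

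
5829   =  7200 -1371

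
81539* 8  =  652312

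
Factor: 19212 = 2^2*3^1*1601^1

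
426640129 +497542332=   924182461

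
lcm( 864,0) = 0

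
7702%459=358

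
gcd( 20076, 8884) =4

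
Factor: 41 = 41^1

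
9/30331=9/30331 = 0.00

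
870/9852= 145/1642 = 0.09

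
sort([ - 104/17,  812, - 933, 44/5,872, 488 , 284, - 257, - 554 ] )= [ - 933, - 554, - 257, - 104/17 , 44/5, 284,488,  812, 872 ] 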